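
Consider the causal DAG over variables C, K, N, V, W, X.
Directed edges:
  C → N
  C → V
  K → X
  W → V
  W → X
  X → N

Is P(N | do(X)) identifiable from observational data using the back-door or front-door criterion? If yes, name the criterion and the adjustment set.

P(N|do(X)): backdoor, adjust for ∅.

desc(X)\{X}={N}; candidates ⊆ {C,K,V,W}.
∅: X⊥N given ∅ in G with X→· removed — back-door holds.
P(N|do(X)) = P(N|X) — no adjustment needed.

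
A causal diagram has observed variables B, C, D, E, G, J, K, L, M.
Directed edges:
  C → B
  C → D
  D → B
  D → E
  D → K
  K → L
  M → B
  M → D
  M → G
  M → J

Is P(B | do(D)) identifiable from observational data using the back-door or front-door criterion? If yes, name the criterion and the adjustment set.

P(B|do(D)): backdoor, adjust for {C, M}.

desc(D)\{D}={B,E,K,L}; candidates ⊆ {C,G,J,M}.
size 0: {}; under {} D still reaches {B,C,G,J,M} ∋ B.
size 1: {C}, {G}, {J} …(+1); under {C} D still reaches {B,G,J,M} ∋ B.
{C,M}: D⊥B given {C,M} in G with D→· removed — back-door holds.
P(B|do(D)) = Σ_{C,M} P(B|D,C,M)·P(C,M).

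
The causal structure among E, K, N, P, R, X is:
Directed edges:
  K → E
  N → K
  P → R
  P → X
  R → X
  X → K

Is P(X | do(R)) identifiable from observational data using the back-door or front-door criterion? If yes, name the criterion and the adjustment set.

desc(R)\{R}={E,K,X}; candidates ⊆ {N,P}.
size 0: {}; under {} R still reaches {E,K,P,X} ∋ X.
{P}: R⊥X given {P} in G with R→· removed — back-door holds.
P(X|do(R)) = Σ_{P} P(X|R,P)·P(P).

P(X|do(R)): backdoor, adjust for {P}.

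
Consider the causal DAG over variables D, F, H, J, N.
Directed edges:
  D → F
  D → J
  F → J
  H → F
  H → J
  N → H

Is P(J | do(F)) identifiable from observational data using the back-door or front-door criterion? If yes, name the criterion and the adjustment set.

P(J|do(F)): backdoor, adjust for {D, H}.

desc(F)\{F}={J}; candidates ⊆ {D,H,N}.
size 0: {}; under {} F still reaches {D,H,J,N} ∋ J.
size 1: {D}, {H}, {N}; under {D} F still reaches {H,J,N} ∋ J.
{D,H}: F⊥J given {D,H} in G with F→· removed — back-door holds.
P(J|do(F)) = Σ_{D,H} P(J|F,D,H)·P(D,H).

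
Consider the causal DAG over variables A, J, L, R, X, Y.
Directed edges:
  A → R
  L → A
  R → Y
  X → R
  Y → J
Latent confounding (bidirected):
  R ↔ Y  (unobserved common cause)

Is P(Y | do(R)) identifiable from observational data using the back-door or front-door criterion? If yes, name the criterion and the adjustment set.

desc(R)\{R}={J,Y}; candidates ⊆ {A,L,X}.
R↔Y: latent back-door arc(s) into R.
size 0: {}; under {} R still reaches {A,J,L,X,Y} ∋ Y.
size 1: {A}, {L}, {X}; under {A} R still reaches {J,X,Y} ∋ Y.
size 2: {A,L}, {A,X}, {L,X}; under {A,L} R still reaches {J,X,Y} ∋ Y.
R↔Y cannot be blocked by any observed set — no back-door set.
No mediator lies on a directed R→…→Y path.
Neither criterion identifies P(Y|do(R)) in this graph.

P(Y|do(R)): not identifiable (no BD/FD set).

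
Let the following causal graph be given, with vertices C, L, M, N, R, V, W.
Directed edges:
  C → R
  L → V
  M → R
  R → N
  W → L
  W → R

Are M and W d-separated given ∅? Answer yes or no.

Bayes-Ball from M | ∅ reaches {N,R}.
W ∉ reach(M|∅) ⇒ M ⊥ W | ∅.

Yes — M ⊥ W | ∅.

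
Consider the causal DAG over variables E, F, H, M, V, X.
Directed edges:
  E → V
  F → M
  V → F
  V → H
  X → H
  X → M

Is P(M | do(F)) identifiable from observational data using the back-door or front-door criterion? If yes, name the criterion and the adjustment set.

P(M|do(F)): backdoor, adjust for ∅.

desc(F)\{F}={M}; candidates ⊆ {E,H,V,X}.
∅: F⊥M given ∅ in G with F→· removed — back-door holds.
P(M|do(F)) = P(M|F) — no adjustment needed.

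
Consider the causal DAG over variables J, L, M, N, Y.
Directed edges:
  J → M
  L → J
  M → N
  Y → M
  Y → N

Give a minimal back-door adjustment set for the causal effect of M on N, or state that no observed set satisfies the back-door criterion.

desc(M)\{M}={N}; candidates ⊆ {J,L,Y}.
size 0: {}; under {} M still reaches {J,L,N,Y} ∋ N.
{Y}: M⊥N given {Y} in G with M→· removed — back-door holds.

M→N: minimal back-door set {Y}.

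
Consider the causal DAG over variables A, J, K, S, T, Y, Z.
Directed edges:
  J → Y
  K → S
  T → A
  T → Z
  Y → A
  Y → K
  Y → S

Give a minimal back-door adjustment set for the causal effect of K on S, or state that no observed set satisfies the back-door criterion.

K→S: minimal back-door set {Y}.

desc(K)\{K}={S}; candidates ⊆ {A,J,T,Y,Z}.
size 0: {}; under {} K still reaches {A,J,S,Y} ∋ S.
{Y}: K⊥S given {Y} in G with K→· removed — back-door holds.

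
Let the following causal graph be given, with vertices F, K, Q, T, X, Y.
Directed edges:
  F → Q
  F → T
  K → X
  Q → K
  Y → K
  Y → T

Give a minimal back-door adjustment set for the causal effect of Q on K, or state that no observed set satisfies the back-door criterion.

desc(Q)\{Q}={K,X}; candidates ⊆ {F,T,Y}.
∅: Q⊥K given ∅ in G with Q→· removed — back-door holds.

Q→K: minimal back-door set ∅.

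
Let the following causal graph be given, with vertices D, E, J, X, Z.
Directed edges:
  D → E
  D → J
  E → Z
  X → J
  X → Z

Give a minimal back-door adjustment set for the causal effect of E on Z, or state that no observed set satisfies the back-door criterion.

desc(E)\{E}={Z}; candidates ⊆ {D,J,X}.
∅: E⊥Z given ∅ in G with E→· removed — back-door holds.

E→Z: minimal back-door set ∅.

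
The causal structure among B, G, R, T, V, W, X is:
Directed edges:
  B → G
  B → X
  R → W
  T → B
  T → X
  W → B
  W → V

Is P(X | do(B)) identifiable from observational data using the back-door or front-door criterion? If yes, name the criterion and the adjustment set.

desc(B)\{B}={G,X}; candidates ⊆ {R,T,V,W}.
size 0: {}; under {} B still reaches {R,T,V,W,X} ∋ X.
{T}: B⊥X given {T} in G with B→· removed — back-door holds.
P(X|do(B)) = Σ_{T} P(X|B,T)·P(T).

P(X|do(B)): backdoor, adjust for {T}.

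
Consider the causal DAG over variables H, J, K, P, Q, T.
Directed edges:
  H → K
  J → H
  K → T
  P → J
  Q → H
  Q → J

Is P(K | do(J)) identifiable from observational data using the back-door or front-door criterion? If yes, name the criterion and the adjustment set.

P(K|do(J)): backdoor, adjust for {Q}.

desc(J)\{J}={H,K,T}; candidates ⊆ {P,Q}.
size 0: {}; under {} J still reaches {H,K,P,Q,T} ∋ K.
{Q}: J⊥K given {Q} in G with J→· removed — back-door holds.
P(K|do(J)) = Σ_{Q} P(K|J,Q)·P(Q).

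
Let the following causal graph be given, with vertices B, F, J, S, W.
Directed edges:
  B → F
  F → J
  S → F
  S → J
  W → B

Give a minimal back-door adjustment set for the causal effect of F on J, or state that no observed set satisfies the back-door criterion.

F→J: minimal back-door set {S}.

desc(F)\{F}={J}; candidates ⊆ {B,S,W}.
size 0: {}; under {} F still reaches {B,J,S,W} ∋ J.
{S}: F⊥J given {S} in G with F→· removed — back-door holds.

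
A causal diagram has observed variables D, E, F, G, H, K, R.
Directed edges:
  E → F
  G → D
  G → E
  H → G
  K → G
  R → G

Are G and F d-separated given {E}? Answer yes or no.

Yes — G ⊥ F | {E}.

Bayes-Ball from G | {E} reaches {D,H,K,R}.
F ∉ reach(G|{E}) ⇒ G ⊥ F | {E}.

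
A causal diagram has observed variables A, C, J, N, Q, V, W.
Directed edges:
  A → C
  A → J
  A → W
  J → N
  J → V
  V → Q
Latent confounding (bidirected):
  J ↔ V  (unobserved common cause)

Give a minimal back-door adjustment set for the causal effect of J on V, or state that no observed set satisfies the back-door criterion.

desc(J)\{J}={N,Q,V}; candidates ⊆ {A,C,W}.
J↔V: latent back-door arc(s) into J.
size 0: {}; under {} J still reaches {A,C,Q,V,W} ∋ V.
size 1: {A}, {C}, {W}; under {A} J still reaches {Q,V} ∋ V.
size 2: {A,C}, {A,W}, {C,W}; under {A,C} J still reaches {Q,V} ∋ V.
J↔V cannot be blocked by any observed set — no back-door set.

J→V: no observed back-door set.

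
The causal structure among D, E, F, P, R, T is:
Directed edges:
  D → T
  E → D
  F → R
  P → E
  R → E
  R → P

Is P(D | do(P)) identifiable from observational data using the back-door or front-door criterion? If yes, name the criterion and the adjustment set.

P(D|do(P)): backdoor, adjust for {R}.

desc(P)\{P}={D,E,T}; candidates ⊆ {F,R}.
size 0: {}; under {} P still reaches {D,E,F,R,T} ∋ D.
{R}: P⊥D given {R} in G with P→· removed — back-door holds.
P(D|do(P)) = Σ_{R} P(D|P,R)·P(R).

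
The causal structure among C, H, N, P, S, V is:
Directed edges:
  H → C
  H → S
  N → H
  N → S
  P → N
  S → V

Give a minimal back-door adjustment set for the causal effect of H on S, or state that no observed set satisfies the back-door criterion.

H→S: minimal back-door set {N}.

desc(H)\{H}={C,S,V}; candidates ⊆ {N,P}.
size 0: {}; under {} H still reaches {N,P,S,V} ∋ S.
{N}: H⊥S given {N} in G with H→· removed — back-door holds.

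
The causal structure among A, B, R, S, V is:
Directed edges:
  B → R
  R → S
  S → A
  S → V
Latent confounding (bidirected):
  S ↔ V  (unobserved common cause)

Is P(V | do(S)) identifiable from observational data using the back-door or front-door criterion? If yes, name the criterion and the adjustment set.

P(V|do(S)): not identifiable (no BD/FD set).

desc(S)\{S}={A,V}; candidates ⊆ {B,R}.
S↔V: latent back-door arc(s) into S.
size 0: {}; under {} S still reaches {B,R,V} ∋ V.
size 1: {B}, {R}; under {B} S still reaches {R,V} ∋ V.
size 2: {B,R}; under {B,R} S still reaches {V} ∋ V.
S↔V cannot be blocked by any observed set — no back-door set.
No mediator lies on a directed S→…→V path.
Neither criterion identifies P(V|do(S)) in this graph.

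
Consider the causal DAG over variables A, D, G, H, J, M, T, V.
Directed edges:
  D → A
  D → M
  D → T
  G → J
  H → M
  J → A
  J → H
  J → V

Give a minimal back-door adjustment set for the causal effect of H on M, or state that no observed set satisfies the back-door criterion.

H→M: minimal back-door set ∅.

desc(H)\{H}={M}; candidates ⊆ {A,D,G,J,T,V}.
∅: H⊥M given ∅ in G with H→· removed — back-door holds.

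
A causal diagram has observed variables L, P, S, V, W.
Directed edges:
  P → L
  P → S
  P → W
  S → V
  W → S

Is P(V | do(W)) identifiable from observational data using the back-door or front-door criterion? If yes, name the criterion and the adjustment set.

desc(W)\{W}={S,V}; candidates ⊆ {L,P}.
size 0: {}; under {} W still reaches {L,P,S,V} ∋ V.
{P}: W⊥V given {P} in G with W→· removed — back-door holds.
P(V|do(W)) = Σ_{P} P(V|W,P)·P(P).

P(V|do(W)): backdoor, adjust for {P}.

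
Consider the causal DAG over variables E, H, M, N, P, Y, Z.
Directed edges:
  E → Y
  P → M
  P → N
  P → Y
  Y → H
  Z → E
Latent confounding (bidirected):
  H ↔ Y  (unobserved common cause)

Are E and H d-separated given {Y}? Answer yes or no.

No — E and H are d-connected given {Y}.

Bayes-Ball from E | {Y} reaches {H,M,N,P,Z}.
H ∈ reach(E|{Y}) ⇒ E ⊥̸ H | {Y}.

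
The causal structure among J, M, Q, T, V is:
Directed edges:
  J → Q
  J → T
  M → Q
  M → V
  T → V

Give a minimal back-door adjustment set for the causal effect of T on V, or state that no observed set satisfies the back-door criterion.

desc(T)\{T}={V}; candidates ⊆ {J,M,Q}.
∅: T⊥V given ∅ in G with T→· removed — back-door holds.

T→V: minimal back-door set ∅.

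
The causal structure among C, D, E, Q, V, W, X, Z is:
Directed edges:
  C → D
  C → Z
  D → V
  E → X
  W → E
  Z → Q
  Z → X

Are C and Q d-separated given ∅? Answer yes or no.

Bayes-Ball from C | ∅ reaches {D,Q,V,X,Z}.
Q ∈ reach(C|∅) ⇒ C ⊥̸ Q | ∅.

No — C and Q are d-connected given ∅.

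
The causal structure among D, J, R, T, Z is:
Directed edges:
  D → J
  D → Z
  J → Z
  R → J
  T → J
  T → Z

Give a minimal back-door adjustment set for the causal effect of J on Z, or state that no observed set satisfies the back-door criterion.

J→Z: minimal back-door set {D, T}.

desc(J)\{J}={Z}; candidates ⊆ {D,R,T}.
size 0: {}; under {} J still reaches {D,R,T,Z} ∋ Z.
size 1: {D}, {R}, {T}; under {D} J still reaches {R,T,Z} ∋ Z.
{D,T}: J⊥Z given {D,T} in G with J→· removed — back-door holds.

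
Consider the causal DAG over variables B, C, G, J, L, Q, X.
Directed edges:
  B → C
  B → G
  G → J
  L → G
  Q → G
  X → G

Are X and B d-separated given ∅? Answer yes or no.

Yes — X ⊥ B | ∅.

Bayes-Ball from X | ∅ reaches {G,J}.
B ∉ reach(X|∅) ⇒ X ⊥ B | ∅.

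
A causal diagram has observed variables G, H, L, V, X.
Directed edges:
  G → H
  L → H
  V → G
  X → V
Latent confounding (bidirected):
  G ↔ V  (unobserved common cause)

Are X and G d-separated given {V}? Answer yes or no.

No — X and G are d-connected given {V}.

Bayes-Ball from X | {V} reaches {G,H}.
G ∈ reach(X|{V}) ⇒ X ⊥̸ G | {V}.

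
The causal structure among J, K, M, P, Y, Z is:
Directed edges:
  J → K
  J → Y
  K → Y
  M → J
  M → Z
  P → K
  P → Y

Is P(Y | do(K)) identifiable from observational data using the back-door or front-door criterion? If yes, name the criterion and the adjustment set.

desc(K)\{K}={Y}; candidates ⊆ {J,M,P,Z}.
size 0: {}; under {} K still reaches {J,M,P,Y,Z} ∋ Y.
size 1: {J}, {M}, {P} …(+1); under {J} K still reaches {P,Y} ∋ Y.
{J,P}: K⊥Y given {J,P} in G with K→· removed — back-door holds.
P(Y|do(K)) = Σ_{J,P} P(Y|K,J,P)·P(J,P).

P(Y|do(K)): backdoor, adjust for {J, P}.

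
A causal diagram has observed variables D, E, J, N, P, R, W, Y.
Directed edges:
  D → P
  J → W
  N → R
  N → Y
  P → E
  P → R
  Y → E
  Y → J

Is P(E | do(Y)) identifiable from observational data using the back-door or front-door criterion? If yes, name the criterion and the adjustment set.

P(E|do(Y)): backdoor, adjust for ∅.

desc(Y)\{Y}={E,J,W}; candidates ⊆ {D,N,P,R}.
∅: Y⊥E given ∅ in G with Y→· removed — back-door holds.
P(E|do(Y)) = P(E|Y) — no adjustment needed.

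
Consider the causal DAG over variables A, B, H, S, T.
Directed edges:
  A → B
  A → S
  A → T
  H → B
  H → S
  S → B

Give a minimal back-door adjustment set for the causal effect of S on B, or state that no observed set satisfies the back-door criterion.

S→B: minimal back-door set {A, H}.

desc(S)\{S}={B}; candidates ⊆ {A,H,T}.
size 0: {}; under {} S still reaches {A,B,H,T} ∋ B.
size 1: {A}, {H}, {T}; under {A} S still reaches {B,H} ∋ B.
{A,H}: S⊥B given {A,H} in G with S→· removed — back-door holds.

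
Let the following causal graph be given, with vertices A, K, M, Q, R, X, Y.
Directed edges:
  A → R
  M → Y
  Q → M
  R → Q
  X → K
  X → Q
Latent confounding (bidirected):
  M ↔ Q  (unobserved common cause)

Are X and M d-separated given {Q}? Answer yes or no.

No — X and M are d-connected given {Q}.

Bayes-Ball from X | {Q} reaches {A,K,M,R,Y}.
M ∈ reach(X|{Q}) ⇒ X ⊥̸ M | {Q}.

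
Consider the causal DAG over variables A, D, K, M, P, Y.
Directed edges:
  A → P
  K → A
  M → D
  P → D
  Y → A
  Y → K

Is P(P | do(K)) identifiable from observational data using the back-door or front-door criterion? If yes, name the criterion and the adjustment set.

P(P|do(K)): backdoor, adjust for {Y}.

desc(K)\{K}={A,D,P}; candidates ⊆ {M,Y}.
size 0: {}; under {} K still reaches {A,D,P,Y} ∋ P.
{Y}: K⊥P given {Y} in G with K→· removed — back-door holds.
P(P|do(K)) = Σ_{Y} P(P|K,Y)·P(Y).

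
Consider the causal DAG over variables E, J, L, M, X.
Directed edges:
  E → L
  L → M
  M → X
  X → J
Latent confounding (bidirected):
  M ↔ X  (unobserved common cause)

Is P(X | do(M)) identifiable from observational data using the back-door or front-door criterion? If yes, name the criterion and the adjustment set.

desc(M)\{M}={J,X}; candidates ⊆ {E,L}.
M↔X: latent back-door arc(s) into M.
size 0: {}; under {} M still reaches {E,J,L,X} ∋ X.
size 1: {E}, {L}; under {E} M still reaches {J,L,X} ∋ X.
size 2: {E,L}; under {E,L} M still reaches {J,X} ∋ X.
M↔X cannot be blocked by any observed set — no back-door set.
No mediator lies on a directed M→…→X path.
Neither criterion identifies P(X|do(M)) in this graph.

P(X|do(M)): not identifiable (no BD/FD set).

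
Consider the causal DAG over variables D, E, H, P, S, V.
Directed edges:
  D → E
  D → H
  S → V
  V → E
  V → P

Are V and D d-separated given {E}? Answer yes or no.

Bayes-Ball from V | {E} reaches {D,H,P,S}.
D ∈ reach(V|{E}) ⇒ V ⊥̸ D | {E}.

No — V and D are d-connected given {E}.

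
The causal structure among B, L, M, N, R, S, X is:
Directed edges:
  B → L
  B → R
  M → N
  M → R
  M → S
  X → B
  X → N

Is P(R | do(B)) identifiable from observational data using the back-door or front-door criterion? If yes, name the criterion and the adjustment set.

desc(B)\{B}={L,R}; candidates ⊆ {M,N,S,X}.
∅: B⊥R given ∅ in G with B→· removed — back-door holds.
P(R|do(B)) = P(R|B) — no adjustment needed.

P(R|do(B)): backdoor, adjust for ∅.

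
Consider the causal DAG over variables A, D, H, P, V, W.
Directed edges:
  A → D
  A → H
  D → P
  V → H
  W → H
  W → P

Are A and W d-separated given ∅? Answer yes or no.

Yes — A ⊥ W | ∅.

Bayes-Ball from A | ∅ reaches {D,H,P}.
W ∉ reach(A|∅) ⇒ A ⊥ W | ∅.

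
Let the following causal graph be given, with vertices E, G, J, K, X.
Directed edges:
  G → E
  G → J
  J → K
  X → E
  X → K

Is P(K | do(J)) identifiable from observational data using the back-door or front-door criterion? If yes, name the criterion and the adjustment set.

P(K|do(J)): backdoor, adjust for ∅.

desc(J)\{J}={K}; candidates ⊆ {E,G,X}.
∅: J⊥K given ∅ in G with J→· removed — back-door holds.
P(K|do(J)) = P(K|J) — no adjustment needed.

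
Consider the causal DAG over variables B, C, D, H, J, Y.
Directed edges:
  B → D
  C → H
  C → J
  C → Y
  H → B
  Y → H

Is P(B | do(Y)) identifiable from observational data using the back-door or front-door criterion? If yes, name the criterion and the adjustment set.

desc(Y)\{Y}={B,D,H}; candidates ⊆ {C,J}.
size 0: {}; under {} Y still reaches {B,C,D,H,J} ∋ B.
{C}: Y⊥B given {C} in G with Y→· removed — back-door holds.
P(B|do(Y)) = Σ_{C} P(B|Y,C)·P(C).

P(B|do(Y)): backdoor, adjust for {C}.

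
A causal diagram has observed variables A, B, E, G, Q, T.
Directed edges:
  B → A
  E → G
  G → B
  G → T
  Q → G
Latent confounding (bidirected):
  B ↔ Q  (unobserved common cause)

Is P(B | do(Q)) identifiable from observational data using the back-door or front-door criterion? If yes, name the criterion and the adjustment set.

P(B|do(Q)): frontdoor, adjust for {G}.

desc(Q)\{Q}={A,B,G,T}; candidates ⊆ {E}.
Q↔B: latent back-door arc(s) into Q.
size 0: {}; under {} Q still reaches {A,B} ∋ B.
size 1: {E}; under {E} Q still reaches {A,B} ∋ B.
Q↔B cannot be blocked by any observed set — no back-door set.
{G}: (i) intercepts every directed Q→B path; (ii) no back-door Q→{G}; (iii) {Q} blocks every back-door {G}→B. Front-door holds.
P(B|do(Q)) = Σ_{G} P(G|Q) Σ_{Q'} P(B|G,Q')P(Q').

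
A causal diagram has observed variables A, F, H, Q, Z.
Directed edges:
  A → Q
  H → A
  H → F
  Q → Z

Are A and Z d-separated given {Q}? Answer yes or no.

Bayes-Ball from A | {Q} reaches {F,H}.
Z ∉ reach(A|{Q}) ⇒ A ⊥ Z | {Q}.

Yes — A ⊥ Z | {Q}.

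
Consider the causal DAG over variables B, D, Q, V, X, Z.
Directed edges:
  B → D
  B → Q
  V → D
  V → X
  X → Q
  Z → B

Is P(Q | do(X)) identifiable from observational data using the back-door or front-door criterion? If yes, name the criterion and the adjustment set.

P(Q|do(X)): backdoor, adjust for ∅.

desc(X)\{X}={Q}; candidates ⊆ {B,D,V,Z}.
∅: X⊥Q given ∅ in G with X→· removed — back-door holds.
P(Q|do(X)) = P(Q|X) — no adjustment needed.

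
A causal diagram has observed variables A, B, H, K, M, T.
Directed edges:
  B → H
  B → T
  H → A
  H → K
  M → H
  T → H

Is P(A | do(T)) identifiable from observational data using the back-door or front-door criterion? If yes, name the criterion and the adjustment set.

desc(T)\{T}={A,H,K}; candidates ⊆ {B,M}.
size 0: {}; under {} T still reaches {A,B,H,K} ∋ A.
{B}: T⊥A given {B} in G with T→· removed — back-door holds.
P(A|do(T)) = Σ_{B} P(A|T,B)·P(B).

P(A|do(T)): backdoor, adjust for {B}.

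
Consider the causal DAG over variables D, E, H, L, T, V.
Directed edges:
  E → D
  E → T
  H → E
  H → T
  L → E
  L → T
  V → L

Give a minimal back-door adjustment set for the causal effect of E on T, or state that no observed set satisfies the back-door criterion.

desc(E)\{E}={D,T}; candidates ⊆ {H,L,V}.
size 0: {}; under {} E still reaches {H,L,T,V} ∋ T.
size 1: {H}, {L}, {V}; under {H} E still reaches {L,T,V} ∋ T.
{H,L}: E⊥T given {H,L} in G with E→· removed — back-door holds.

E→T: minimal back-door set {H, L}.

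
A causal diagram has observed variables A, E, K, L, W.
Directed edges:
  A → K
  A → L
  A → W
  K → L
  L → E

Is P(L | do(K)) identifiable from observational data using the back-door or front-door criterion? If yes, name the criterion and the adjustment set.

desc(K)\{K}={E,L}; candidates ⊆ {A,W}.
size 0: {}; under {} K still reaches {A,E,L,W} ∋ L.
{A}: K⊥L given {A} in G with K→· removed — back-door holds.
P(L|do(K)) = Σ_{A} P(L|K,A)·P(A).

P(L|do(K)): backdoor, adjust for {A}.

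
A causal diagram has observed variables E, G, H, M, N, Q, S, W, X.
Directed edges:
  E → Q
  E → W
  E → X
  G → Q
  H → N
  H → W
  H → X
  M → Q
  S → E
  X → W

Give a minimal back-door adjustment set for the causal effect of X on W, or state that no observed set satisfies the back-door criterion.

desc(X)\{X}={W}; candidates ⊆ {E,G,H,M,N,Q,S}.
size 0: {}; under {} X still reaches {E,H,N,Q,S,W} ∋ W.
size 1: {E}, {G}, {H} …(+4); under {E} X still reaches {H,N,W} ∋ W.
{E,H}: X⊥W given {E,H} in G with X→· removed — back-door holds.

X→W: minimal back-door set {E, H}.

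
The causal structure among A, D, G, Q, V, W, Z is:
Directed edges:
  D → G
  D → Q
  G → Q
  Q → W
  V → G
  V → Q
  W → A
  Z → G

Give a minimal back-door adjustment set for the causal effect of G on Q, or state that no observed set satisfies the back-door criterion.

desc(G)\{G}={A,Q,W}; candidates ⊆ {D,V,Z}.
size 0: {}; under {} G still reaches {A,D,Q,V,W,Z} ∋ Q.
size 1: {D}, {V}, {Z}; under {D} G still reaches {A,Q,V,W,Z} ∋ Q.
{D,V}: G⊥Q given {D,V} in G with G→· removed — back-door holds.

G→Q: minimal back-door set {D, V}.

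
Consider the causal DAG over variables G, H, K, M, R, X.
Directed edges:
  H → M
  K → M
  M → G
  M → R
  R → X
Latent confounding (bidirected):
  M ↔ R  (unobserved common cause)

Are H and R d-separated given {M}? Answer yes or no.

Bayes-Ball from H | {M} reaches {K,R,X}.
R ∈ reach(H|{M}) ⇒ H ⊥̸ R | {M}.

No — H and R are d-connected given {M}.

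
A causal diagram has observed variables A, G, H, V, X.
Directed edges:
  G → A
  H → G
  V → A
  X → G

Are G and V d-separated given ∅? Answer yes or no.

Yes — G ⊥ V | ∅.

Bayes-Ball from G | ∅ reaches {A,H,X}.
V ∉ reach(G|∅) ⇒ G ⊥ V | ∅.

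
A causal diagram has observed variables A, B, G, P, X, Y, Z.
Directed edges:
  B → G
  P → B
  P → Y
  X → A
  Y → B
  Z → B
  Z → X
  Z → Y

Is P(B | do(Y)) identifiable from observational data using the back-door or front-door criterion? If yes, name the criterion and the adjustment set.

desc(Y)\{Y}={B,G}; candidates ⊆ {A,P,X,Z}.
size 0: {}; under {} Y still reaches {A,B,G,P,X,Z} ∋ B.
size 1: {A}, {P}, {X} …(+1); under {A} Y still reaches {B,G,P,X,Z} ∋ B.
{P,Z}: Y⊥B given {P,Z} in G with Y→· removed — back-door holds.
P(B|do(Y)) = Σ_{P,Z} P(B|Y,P,Z)·P(P,Z).

P(B|do(Y)): backdoor, adjust for {P, Z}.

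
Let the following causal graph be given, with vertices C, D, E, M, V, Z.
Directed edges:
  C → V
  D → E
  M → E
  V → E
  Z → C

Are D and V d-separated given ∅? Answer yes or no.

Yes — D ⊥ V | ∅.

Bayes-Ball from D | ∅ reaches {E}.
V ∉ reach(D|∅) ⇒ D ⊥ V | ∅.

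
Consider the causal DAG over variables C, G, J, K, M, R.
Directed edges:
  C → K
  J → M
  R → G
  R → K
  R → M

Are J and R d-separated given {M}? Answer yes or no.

Bayes-Ball from J | {M} reaches {G,K,R}.
R ∈ reach(J|{M}) ⇒ J ⊥̸ R | {M}.

No — J and R are d-connected given {M}.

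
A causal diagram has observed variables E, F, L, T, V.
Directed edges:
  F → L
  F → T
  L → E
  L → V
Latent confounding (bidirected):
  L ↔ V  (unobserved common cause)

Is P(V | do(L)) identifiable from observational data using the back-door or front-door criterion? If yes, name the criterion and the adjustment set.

desc(L)\{L}={E,V}; candidates ⊆ {F,T}.
L↔V: latent back-door arc(s) into L.
size 0: {}; under {} L still reaches {F,T,V} ∋ V.
size 1: {F}, {T}; under {F} L still reaches {V} ∋ V.
size 2: {F,T}; under {F,T} L still reaches {V} ∋ V.
L↔V cannot be blocked by any observed set — no back-door set.
No mediator lies on a directed L→…→V path.
Neither criterion identifies P(V|do(L)) in this graph.

P(V|do(L)): not identifiable (no BD/FD set).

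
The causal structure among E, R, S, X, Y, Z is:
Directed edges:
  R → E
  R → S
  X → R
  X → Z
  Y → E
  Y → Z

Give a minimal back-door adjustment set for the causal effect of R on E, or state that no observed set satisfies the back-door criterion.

desc(R)\{R}={E,S}; candidates ⊆ {X,Y,Z}.
∅: R⊥E given ∅ in G with R→· removed — back-door holds.

R→E: minimal back-door set ∅.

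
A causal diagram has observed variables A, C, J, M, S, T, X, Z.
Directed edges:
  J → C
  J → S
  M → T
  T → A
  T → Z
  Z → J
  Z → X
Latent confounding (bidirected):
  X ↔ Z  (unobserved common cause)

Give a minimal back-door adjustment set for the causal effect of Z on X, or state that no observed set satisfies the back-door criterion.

Z→X: no observed back-door set.

desc(Z)\{Z}={C,J,S,X}; candidates ⊆ {A,M,T}.
Z↔X: latent back-door arc(s) into Z.
size 0: {}; under {} Z still reaches {A,M,T,X} ∋ X.
size 1: {A}, {M}, {T}; under {A} Z still reaches {M,T,X} ∋ X.
size 2: {A,M}, {A,T}, {M,T}; under {A,M} Z still reaches {T,X} ∋ X.
Z↔X cannot be blocked by any observed set — no back-door set.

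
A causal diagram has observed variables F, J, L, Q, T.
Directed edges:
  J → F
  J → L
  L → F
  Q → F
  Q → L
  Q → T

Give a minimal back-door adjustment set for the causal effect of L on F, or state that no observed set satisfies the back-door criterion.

L→F: minimal back-door set {J, Q}.

desc(L)\{L}={F}; candidates ⊆ {J,Q,T}.
size 0: {}; under {} L still reaches {F,J,Q,T} ∋ F.
size 1: {J}, {Q}, {T}; under {J} L still reaches {F,Q,T} ∋ F.
{J,Q}: L⊥F given {J,Q} in G with L→· removed — back-door holds.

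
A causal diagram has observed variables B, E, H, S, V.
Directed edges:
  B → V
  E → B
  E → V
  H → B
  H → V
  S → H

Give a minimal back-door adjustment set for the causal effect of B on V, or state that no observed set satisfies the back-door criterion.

B→V: minimal back-door set {E, H}.

desc(B)\{B}={V}; candidates ⊆ {E,H,S}.
size 0: {}; under {} B still reaches {E,H,S,V} ∋ V.
size 1: {E}, {H}, {S}; under {E} B still reaches {H,S,V} ∋ V.
{E,H}: B⊥V given {E,H} in G with B→· removed — back-door holds.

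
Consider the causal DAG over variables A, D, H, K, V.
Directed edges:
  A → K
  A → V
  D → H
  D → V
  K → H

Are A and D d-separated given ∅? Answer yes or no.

Yes — A ⊥ D | ∅.

Bayes-Ball from A | ∅ reaches {H,K,V}.
D ∉ reach(A|∅) ⇒ A ⊥ D | ∅.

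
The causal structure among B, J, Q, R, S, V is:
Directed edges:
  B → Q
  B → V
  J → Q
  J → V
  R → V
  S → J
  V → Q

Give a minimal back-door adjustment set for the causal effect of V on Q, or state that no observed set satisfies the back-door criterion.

desc(V)\{V}={Q}; candidates ⊆ {B,J,R,S}.
size 0: {}; under {} V still reaches {B,J,Q,R,S} ∋ Q.
size 1: {B}, {J}, {R} …(+1); under {B} V still reaches {J,Q,R,S} ∋ Q.
{B,J}: V⊥Q given {B,J} in G with V→· removed — back-door holds.

V→Q: minimal back-door set {B, J}.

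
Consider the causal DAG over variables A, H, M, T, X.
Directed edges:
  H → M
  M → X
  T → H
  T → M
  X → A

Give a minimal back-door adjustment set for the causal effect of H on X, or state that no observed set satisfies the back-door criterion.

desc(H)\{H}={A,M,X}; candidates ⊆ {T}.
size 0: {}; under {} H still reaches {A,M,T,X} ∋ X.
{T}: H⊥X given {T} in G with H→· removed — back-door holds.

H→X: minimal back-door set {T}.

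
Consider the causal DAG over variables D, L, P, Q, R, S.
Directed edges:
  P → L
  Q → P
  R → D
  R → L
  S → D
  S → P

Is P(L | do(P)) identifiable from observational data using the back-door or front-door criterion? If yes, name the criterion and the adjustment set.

P(L|do(P)): backdoor, adjust for ∅.

desc(P)\{P}={L}; candidates ⊆ {D,Q,R,S}.
∅: P⊥L given ∅ in G with P→· removed — back-door holds.
P(L|do(P)) = P(L|P) — no adjustment needed.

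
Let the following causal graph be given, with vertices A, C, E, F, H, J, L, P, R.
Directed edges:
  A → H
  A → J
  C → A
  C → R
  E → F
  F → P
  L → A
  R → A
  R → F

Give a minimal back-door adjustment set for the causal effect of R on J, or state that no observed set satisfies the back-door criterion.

desc(R)\{R}={A,F,H,J,P}; candidates ⊆ {C,E,L}.
size 0: {}; under {} R still reaches {A,C,H,J} ∋ J.
{C}: R⊥J given {C} in G with R→· removed — back-door holds.

R→J: minimal back-door set {C}.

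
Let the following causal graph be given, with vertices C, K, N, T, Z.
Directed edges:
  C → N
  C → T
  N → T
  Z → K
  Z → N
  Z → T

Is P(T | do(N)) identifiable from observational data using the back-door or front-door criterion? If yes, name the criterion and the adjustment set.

desc(N)\{N}={T}; candidates ⊆ {C,K,Z}.
size 0: {}; under {} N still reaches {C,K,T,Z} ∋ T.
size 1: {C}, {K}, {Z}; under {C} N still reaches {K,T,Z} ∋ T.
{C,Z}: N⊥T given {C,Z} in G with N→· removed — back-door holds.
P(T|do(N)) = Σ_{C,Z} P(T|N,C,Z)·P(C,Z).

P(T|do(N)): backdoor, adjust for {C, Z}.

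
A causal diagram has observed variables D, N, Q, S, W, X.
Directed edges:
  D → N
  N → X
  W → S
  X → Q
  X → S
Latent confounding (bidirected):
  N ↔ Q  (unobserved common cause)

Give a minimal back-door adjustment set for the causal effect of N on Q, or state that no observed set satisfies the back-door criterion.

N→Q: no observed back-door set.

desc(N)\{N}={Q,S,X}; candidates ⊆ {D,W}.
N↔Q: latent back-door arc(s) into N.
size 0: {}; under {} N still reaches {D,Q} ∋ Q.
size 1: {D}, {W}; under {D} N still reaches {Q} ∋ Q.
size 2: {D,W}; under {D,W} N still reaches {Q} ∋ Q.
N↔Q cannot be blocked by any observed set — no back-door set.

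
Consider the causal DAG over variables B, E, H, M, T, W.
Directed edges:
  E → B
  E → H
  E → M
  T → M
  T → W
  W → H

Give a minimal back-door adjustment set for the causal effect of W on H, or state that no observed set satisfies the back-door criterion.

W→H: minimal back-door set ∅.

desc(W)\{W}={H}; candidates ⊆ {B,E,M,T}.
∅: W⊥H given ∅ in G with W→· removed — back-door holds.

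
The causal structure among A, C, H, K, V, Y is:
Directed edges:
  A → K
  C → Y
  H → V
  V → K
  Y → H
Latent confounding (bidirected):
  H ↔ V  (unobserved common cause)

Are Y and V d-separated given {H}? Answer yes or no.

No — Y and V are d-connected given {H}.

Bayes-Ball from Y | {H} reaches {C,K,V}.
V ∈ reach(Y|{H}) ⇒ Y ⊥̸ V | {H}.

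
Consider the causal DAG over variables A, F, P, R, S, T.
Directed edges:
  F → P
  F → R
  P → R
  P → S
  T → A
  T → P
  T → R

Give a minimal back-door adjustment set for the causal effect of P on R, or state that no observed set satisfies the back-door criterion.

desc(P)\{P}={R,S}; candidates ⊆ {A,F,T}.
size 0: {}; under {} P still reaches {A,F,R,T} ∋ R.
size 1: {A}, {F}, {T}; under {A} P still reaches {F,R,T} ∋ R.
{F,T}: P⊥R given {F,T} in G with P→· removed — back-door holds.

P→R: minimal back-door set {F, T}.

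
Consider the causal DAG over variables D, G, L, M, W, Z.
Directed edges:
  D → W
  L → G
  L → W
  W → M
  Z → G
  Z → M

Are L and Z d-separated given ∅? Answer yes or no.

Bayes-Ball from L | ∅ reaches {G,M,W}.
Z ∉ reach(L|∅) ⇒ L ⊥ Z | ∅.

Yes — L ⊥ Z | ∅.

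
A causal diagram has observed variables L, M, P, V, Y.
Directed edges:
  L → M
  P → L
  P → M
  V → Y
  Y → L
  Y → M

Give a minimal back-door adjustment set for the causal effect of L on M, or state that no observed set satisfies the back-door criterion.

desc(L)\{L}={M}; candidates ⊆ {P,V,Y}.
size 0: {}; under {} L still reaches {M,P,V,Y} ∋ M.
size 1: {P}, {V}, {Y}; under {P} L still reaches {M,V,Y} ∋ M.
{P,Y}: L⊥M given {P,Y} in G with L→· removed — back-door holds.

L→M: minimal back-door set {P, Y}.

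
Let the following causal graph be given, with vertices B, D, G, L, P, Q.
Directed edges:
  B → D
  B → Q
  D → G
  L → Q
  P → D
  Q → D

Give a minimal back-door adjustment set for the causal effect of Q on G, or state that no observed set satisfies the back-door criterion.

desc(Q)\{Q}={D,G}; candidates ⊆ {B,L,P}.
size 0: {}; under {} Q still reaches {B,D,G,L} ∋ G.
{B}: Q⊥G given {B} in G with Q→· removed — back-door holds.

Q→G: minimal back-door set {B}.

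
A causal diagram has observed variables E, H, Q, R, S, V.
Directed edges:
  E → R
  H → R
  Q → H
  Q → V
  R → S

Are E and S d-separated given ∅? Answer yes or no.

Bayes-Ball from E | ∅ reaches {R,S}.
S ∈ reach(E|∅) ⇒ E ⊥̸ S | ∅.

No — E and S are d-connected given ∅.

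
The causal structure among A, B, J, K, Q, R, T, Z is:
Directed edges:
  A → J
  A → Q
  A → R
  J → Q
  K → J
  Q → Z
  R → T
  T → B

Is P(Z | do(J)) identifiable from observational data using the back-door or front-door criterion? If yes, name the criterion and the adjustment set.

P(Z|do(J)): backdoor, adjust for {A}.

desc(J)\{J}={Q,Z}; candidates ⊆ {A,B,K,R,T}.
size 0: {}; under {} J still reaches {A,B,K,Q,R,T,Z} ∋ Z.
{A}: J⊥Z given {A} in G with J→· removed — back-door holds.
P(Z|do(J)) = Σ_{A} P(Z|J,A)·P(A).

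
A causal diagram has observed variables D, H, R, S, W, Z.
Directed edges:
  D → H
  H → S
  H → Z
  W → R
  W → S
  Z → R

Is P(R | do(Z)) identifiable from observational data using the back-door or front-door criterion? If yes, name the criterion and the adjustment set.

desc(Z)\{Z}={R}; candidates ⊆ {D,H,S,W}.
∅: Z⊥R given ∅ in G with Z→· removed — back-door holds.
P(R|do(Z)) = P(R|Z) — no adjustment needed.

P(R|do(Z)): backdoor, adjust for ∅.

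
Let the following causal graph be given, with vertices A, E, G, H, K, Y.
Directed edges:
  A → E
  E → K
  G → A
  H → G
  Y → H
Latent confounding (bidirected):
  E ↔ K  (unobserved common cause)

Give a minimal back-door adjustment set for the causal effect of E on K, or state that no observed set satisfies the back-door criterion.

E→K: no observed back-door set.

desc(E)\{E}={K}; candidates ⊆ {A,G,H,Y}.
E↔K: latent back-door arc(s) into E.
size 0: {}; under {} E still reaches {A,G,H,K,Y} ∋ K.
size 1: {A}, {G}, {H} …(+1); under {A} E still reaches {K} ∋ K.
size 2: {A,G}, {A,H}, {A,Y} …(+3); under {A,G} E still reaches {K} ∋ K.
E↔K cannot be blocked by any observed set — no back-door set.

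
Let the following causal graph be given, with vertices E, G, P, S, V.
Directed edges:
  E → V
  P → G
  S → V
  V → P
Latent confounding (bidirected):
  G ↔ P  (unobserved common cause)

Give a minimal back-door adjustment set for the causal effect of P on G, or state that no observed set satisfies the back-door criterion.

P→G: no observed back-door set.

desc(P)\{P}={G}; candidates ⊆ {E,S,V}.
P↔G: latent back-door arc(s) into P.
size 0: {}; under {} P still reaches {E,G,S,V} ∋ G.
size 1: {E}, {S}, {V}; under {E} P still reaches {G,S,V} ∋ G.
size 2: {E,S}, {E,V}, {S,V}; under {E,S} P still reaches {G,V} ∋ G.
P↔G cannot be blocked by any observed set — no back-door set.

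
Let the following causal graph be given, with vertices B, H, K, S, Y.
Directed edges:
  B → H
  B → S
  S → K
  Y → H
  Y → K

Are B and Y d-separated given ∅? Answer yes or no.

Yes — B ⊥ Y | ∅.

Bayes-Ball from B | ∅ reaches {H,K,S}.
Y ∉ reach(B|∅) ⇒ B ⊥ Y | ∅.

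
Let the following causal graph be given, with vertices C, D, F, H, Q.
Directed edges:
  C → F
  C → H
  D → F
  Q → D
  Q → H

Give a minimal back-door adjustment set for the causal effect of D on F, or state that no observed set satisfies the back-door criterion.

D→F: minimal back-door set ∅.

desc(D)\{D}={F}; candidates ⊆ {C,H,Q}.
∅: D⊥F given ∅ in G with D→· removed — back-door holds.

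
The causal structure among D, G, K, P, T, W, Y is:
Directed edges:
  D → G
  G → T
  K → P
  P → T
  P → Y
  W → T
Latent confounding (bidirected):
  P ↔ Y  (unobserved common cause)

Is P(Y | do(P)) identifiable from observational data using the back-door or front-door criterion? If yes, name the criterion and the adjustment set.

desc(P)\{P}={T,Y}; candidates ⊆ {D,G,K,W}.
P↔Y: latent back-door arc(s) into P.
size 0: {}; under {} P still reaches {K,Y} ∋ Y.
size 1: {D}, {G}, {K} …(+1); under {D} P still reaches {K,Y} ∋ Y.
size 2: {D,G}, {D,K}, {D,W} …(+3); under {D,G} P still reaches {K,Y} ∋ Y.
P↔Y cannot be blocked by any observed set — no back-door set.
No mediator lies on a directed P→…→Y path.
Neither criterion identifies P(Y|do(P)) in this graph.

P(Y|do(P)): not identifiable (no BD/FD set).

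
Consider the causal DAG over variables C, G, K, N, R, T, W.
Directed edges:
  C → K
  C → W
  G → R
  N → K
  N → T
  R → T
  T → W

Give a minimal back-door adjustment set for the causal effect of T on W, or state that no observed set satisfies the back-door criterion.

desc(T)\{T}={W}; candidates ⊆ {C,G,K,N,R}.
∅: T⊥W given ∅ in G with T→· removed — back-door holds.

T→W: minimal back-door set ∅.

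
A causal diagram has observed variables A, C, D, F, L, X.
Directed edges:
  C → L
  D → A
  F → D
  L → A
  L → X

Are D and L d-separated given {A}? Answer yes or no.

Bayes-Ball from D | {A} reaches {C,F,L,X}.
L ∈ reach(D|{A}) ⇒ D ⊥̸ L | {A}.

No — D and L are d-connected given {A}.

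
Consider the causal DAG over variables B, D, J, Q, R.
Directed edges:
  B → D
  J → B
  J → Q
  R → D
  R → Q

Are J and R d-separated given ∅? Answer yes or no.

Bayes-Ball from J | ∅ reaches {B,D,Q}.
R ∉ reach(J|∅) ⇒ J ⊥ R | ∅.

Yes — J ⊥ R | ∅.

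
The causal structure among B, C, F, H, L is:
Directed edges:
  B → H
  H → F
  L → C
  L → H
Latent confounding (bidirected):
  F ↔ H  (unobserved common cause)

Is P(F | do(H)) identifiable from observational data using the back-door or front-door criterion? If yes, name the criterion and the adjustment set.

desc(H)\{H}={F}; candidates ⊆ {B,C,L}.
H↔F: latent back-door arc(s) into H.
size 0: {}; under {} H still reaches {B,C,F,L} ∋ F.
size 1: {B}, {C}, {L}; under {B} H still reaches {C,F,L} ∋ F.
size 2: {B,C}, {B,L}, {C,L}; under {B,C} H still reaches {F,L} ∋ F.
H↔F cannot be blocked by any observed set — no back-door set.
No mediator lies on a directed H→…→F path.
Neither criterion identifies P(F|do(H)) in this graph.

P(F|do(H)): not identifiable (no BD/FD set).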